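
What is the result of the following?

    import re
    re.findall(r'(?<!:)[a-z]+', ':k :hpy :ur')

Because the assertion is negative and zero-width, positions next to the forbidden text are skipped.
Matches: at [5:7] → 'py'; at [10:11] → 'r'.
`findall` yields the raw match text (2 of them) because the pattern has no groups.

['py', 'r']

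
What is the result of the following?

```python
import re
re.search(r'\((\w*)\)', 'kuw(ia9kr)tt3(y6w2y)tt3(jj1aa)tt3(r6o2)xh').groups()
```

('ia9kr',)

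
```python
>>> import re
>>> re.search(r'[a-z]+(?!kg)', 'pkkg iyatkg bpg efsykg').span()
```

The negative lookahead/lookbehind blocks any match where the forbidden context is present.
Unlike `match`, `search` isn't anchored — it looks for the pattern anywhere in the string.
The match spans [0:4] → 'pkkg'.

(0, 4)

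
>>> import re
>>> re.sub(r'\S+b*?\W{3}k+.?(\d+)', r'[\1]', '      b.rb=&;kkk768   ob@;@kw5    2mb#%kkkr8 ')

'      [68]   [5]    2mb#%kkkr8 '

The pattern matches one or more of a non-whitespace character, then zero or more of the literal 'b' (lazy); then exactly 3 of a non-word character, then one or more of a literal 'k', then optionally any character; then one or more of a digit (captured).
The replacement refers to a captured group, so each match is rewritten using its own captured text.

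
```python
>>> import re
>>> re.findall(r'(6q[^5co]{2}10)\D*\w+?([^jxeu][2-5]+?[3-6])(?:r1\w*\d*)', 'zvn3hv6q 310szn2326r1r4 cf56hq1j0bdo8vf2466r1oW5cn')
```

This matches the literal '6q', then exactly 2 of any character except [5co], then the literal '10' (captured); then zero or more of a non-digit, then one or more of a word character (lazy); then any character except [jxeu], then one or more of a character in [2-5] (lazy), then a character in [3-6] (captured); then the literal 'r1', then zero or more of a word character, then zero or more of a digit (non-capturing group).
`findall` packs the 2 group values into a tuple for every match.

[('6q 310', '326')]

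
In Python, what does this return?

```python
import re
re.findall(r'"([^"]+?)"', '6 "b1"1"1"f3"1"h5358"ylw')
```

Matches: at [2:6] match '"b1"', group 1 = 'b1'; at [7:10] match '"1"', group 1 = '1'; at [12:15] match '"1"', group 1 = '1'.
`findall` collects group 1 from each match (3 total).

['b1', '1', '1']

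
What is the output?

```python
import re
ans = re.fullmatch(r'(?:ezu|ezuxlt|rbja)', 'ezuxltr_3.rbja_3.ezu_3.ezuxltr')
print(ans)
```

None

`fullmatch` succeeds only if the pattern covers the string from start to end.
Here there's no way to consume every character, so the call returns None.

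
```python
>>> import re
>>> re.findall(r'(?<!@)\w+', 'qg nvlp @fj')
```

['qg', 'nvlp', 'j']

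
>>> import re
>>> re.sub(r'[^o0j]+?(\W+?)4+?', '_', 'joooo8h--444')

Pattern: one or more of any character except [o0j] (lazy); then one or more of a non-word character (lazy) (captured); then one or more of a literal '4' (lazy).
With the lazy modifier that quantifier settles for the fewest repetitions that let the rest of the pattern succeed (the atoms after it are unaffected and can still be greedy).
Matches: at [5:10] → '8h--4'.
Each match is replaced by '_'.

'joooo_44'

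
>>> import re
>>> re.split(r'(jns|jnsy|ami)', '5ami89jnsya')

Alternation tries branches left to right and keeps the first one that lets the overall match succeed at that position.
Matches to split on: at [1:4] → 'ami'; at [6:9] → 'jns'.
Because the pattern has a capturing group, `split` also inserts each captured text between the pieces.

['5', 'ami', '89', 'jns', 'ya']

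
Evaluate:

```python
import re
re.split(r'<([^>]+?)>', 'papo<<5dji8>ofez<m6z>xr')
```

['papo', '<5dji8', 'ofez', 'm6z', 'xr']

Matches to split on: at [4:12] → '<<5dji8>'; at [16:21] → '<m6z>'.
Because the pattern has a capturing group, `split` also inserts each captured text between the pieces.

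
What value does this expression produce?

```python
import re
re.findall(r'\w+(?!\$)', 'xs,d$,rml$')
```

`(?!…)`/`(?<!…)` only lets a position through if the neighbouring text does NOT match; no characters are consumed.
Matches: at [0:2] → 'xs'; at [6:8] → 'rm'.
`findall` yields the raw match text (2 of them) because the pattern has no groups.

['xs', 'rm']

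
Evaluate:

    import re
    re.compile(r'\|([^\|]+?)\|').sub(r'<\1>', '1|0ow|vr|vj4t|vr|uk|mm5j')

`\1` in the replacement pulls in group 1's text for each match.

'1<0ow>vr<vj4t>vr<uk>mm5j'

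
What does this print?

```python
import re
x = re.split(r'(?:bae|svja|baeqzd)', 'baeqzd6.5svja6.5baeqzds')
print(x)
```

['', 'qzd6.5', '6.5', 'qzds']

The regex engine tests alternatives in the order written; an earlier branch that matches wins even if a later one would match more.
Splitting on the pattern gives 4 pieces.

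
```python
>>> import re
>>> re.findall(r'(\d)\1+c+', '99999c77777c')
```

The backreference `\1` re-matches whatever the first group consumed, character for character.
With a single group, `findall` returns only what that group captured — 2 items.

['9', '7']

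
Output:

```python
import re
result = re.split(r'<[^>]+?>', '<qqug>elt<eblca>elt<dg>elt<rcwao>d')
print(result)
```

['', 'elt', 'elt', 'elt', 'd']

Matches to split on: at [0:6] → '<qqug>'; at [9:16] → '<eblca>'; at [19:23] → '<dg>'; at [26:33] → '<rcwao>'.
`split` removes every match and returns the 5 fragments in between.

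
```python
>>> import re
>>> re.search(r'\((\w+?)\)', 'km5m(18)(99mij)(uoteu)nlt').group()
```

The match spans [4:8] → '(18)'.

'(18)'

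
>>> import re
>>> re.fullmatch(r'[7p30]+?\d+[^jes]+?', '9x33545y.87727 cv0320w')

This matches one or more of one of [7p30] (lazy); then one or more of a digit; then one or more of any character except [jes] (lazy).
`fullmatch` succeeds only if the pattern covers the string from start to end.
Here there's no way to consume every character, so the call returns None.

None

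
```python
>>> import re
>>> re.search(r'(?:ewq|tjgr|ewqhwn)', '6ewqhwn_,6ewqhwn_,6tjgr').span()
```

(1, 4)

The regex engine tests alternatives in the order written; an earlier branch that matches wins even if a later one would match more.
The match spans [1:4] → 'ewq'.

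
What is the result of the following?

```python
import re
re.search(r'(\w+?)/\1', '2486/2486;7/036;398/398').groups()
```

`\1` is not a pattern — it's the concrete string captured by group 1, re-applied verbatim.
`re.search` scans for the first position where the pattern succeeds.
The match spans [0:9] → '2486/2486'.
Captured: group 1 = '2486'.

('2486',)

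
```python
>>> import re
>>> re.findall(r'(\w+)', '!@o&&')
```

['o']

Pattern: one or more of a word character (captured).
Walking the string: at [2:3] match 'o', group 1 = 'o'.
One capturing group, so `findall` returns just the captured substring from the one match — 1 in all.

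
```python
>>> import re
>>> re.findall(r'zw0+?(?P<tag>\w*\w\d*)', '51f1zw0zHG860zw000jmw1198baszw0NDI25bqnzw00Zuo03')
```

Pattern: the literal 'zw', then one or more of the literal '0' (lazy); then zero or more of a word character, then a word character, then zero or more of a digit (captured as 'tag').
Walking the string: at [4:48] match 'zw0zHG860zw000jmw1198baszw0NDI25bqnzw00Zuo03', group 1 = 'zHG860zw000jmw1198baszw0NDI25bqnzw00Zuo03'.
`findall` collects group 1 from the one match (1 total).

['zHG860zw000jmw1198baszw0NDI25bqnzw00Zuo03']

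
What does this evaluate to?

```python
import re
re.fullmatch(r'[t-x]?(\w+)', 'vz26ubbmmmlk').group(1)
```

'z26ubbmmmlk'

Pattern: optionally a character in [t-x]; then one or more of a word character (captured).
`fullmatch` succeeds only if the pattern covers the string from start to end.
The match spans [0:12] → 'vz26ubbmmmlk'.
Captured: group 1 = 'z26ubbmmmlk'.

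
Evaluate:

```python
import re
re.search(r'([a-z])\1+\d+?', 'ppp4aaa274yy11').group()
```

'ppp4'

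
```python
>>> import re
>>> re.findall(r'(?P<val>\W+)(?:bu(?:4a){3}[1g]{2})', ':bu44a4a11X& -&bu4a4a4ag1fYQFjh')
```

Pattern: one or more of a non-word character (captured as 'val'); then the literal 'bu', then the literal '4a' repeated 3 times, then exactly 2 of one of [1g] (non-capturing group).
Because there's exactly one group, `findall` drops the full match and keeps group 1 from the one hit.

['& -&']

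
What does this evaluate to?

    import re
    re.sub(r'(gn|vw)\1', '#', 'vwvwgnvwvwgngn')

The backreference `\1` re-matches whatever the first group consumed, character for character.
Matches: at [0:4] → 'vwvw'; at [6:10] → 'vwvw'; at [10:14] → 'gngn'.
`sub` substitutes '#' at each match site.

'#gn##'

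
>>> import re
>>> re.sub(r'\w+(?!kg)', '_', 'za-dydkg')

'_-_'

The negative lookahead/lookbehind blocks any match where the forbidden context is present.
Matches: at [0:2] → 'za'; at [3:8] → 'dydkg'.
`sub` substitutes '_' at each match site.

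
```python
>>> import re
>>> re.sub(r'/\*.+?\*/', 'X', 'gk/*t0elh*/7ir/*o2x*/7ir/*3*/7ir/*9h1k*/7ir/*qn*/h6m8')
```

A non-greedy quantifier consumes as few characters as it can — just enough that the remainder of the pattern still matches from where it stops; whatever follows it matches normally.
Matches: at [2:11] → '/*t0elh*/'; at [14:21] → '/*o2x*/'; at [24:29] → '/*3*/'; at [32:40] → '/*9h1k*/'; at [43:49] → '/*qn*/'.
`sub` substitutes 'X' at each match site.

'gkX7irX7irX7irX7irXh6m8'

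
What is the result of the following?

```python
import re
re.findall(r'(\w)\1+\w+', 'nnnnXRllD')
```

`\1` has to match the exact text group 1 already captured.
Because there's exactly one group, `findall` drops the full match and keeps group 1 from the one hit.

['n']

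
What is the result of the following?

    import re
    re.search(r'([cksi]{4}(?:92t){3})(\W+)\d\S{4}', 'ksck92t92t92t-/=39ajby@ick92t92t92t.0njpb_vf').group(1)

'ksck92t92t92t'

The match spans [0:21] → 'ksck92t92t92t-/=39ajb'.
Captured: group 1 = 'ksck92t92t92t', group 2 = '-/='.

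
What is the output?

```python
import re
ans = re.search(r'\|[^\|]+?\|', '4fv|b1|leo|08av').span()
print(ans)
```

(3, 7)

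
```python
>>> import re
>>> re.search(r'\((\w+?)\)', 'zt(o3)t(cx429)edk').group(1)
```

'o3'

`re.search` tries every starting position until one works.
The match spans [2:6] → '(o3)'.
Captured: group 1 = 'o3'.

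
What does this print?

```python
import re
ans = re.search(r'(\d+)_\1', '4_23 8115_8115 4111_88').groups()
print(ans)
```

`\1` has to match the exact text group 1 already captured.
`search` walks the string left to right and returns the first match it finds.
The match spans [5:14] → '8115_8115'.
Captured: group 1 = '8115'.

('8115',)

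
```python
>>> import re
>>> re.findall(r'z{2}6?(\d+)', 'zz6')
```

['6']

The pattern matches exactly 2 of a literal 'z', then optionally the literal '6'; then one or more of a digit (captured).
Scanning left to right: at [0:3] match 'zz6', group 1 = '6'.
`findall` collects group 1 from the one match (1 total).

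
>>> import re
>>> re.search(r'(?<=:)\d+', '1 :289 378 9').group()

'289'

Lookahead/lookbehind check context without consuming it, so the matched span excludes the asserted characters.
`re.search` tries every starting position until one works.
The match spans [3:6] → '289'.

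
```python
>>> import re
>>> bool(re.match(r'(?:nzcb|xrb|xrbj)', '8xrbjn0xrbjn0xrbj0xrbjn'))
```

False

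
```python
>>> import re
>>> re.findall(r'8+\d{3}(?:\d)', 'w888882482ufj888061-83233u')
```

With no groups in the pattern, `findall` gives back each whole match — 3 here.

['888882482', '888061', '83233']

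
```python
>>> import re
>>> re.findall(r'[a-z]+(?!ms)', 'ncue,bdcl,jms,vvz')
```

Because the assertion is negative and zero-width, positions next to the forbidden text are skipped.
Walking the string: at [0:4] → 'ncue'; at [5:9] → 'bdcl'; at [10:13] → 'jms'; at [14:17] → 'vvz'.
No capturing groups, so `findall` returns the 4 full match strings.

['ncue', 'bdcl', 'jms', 'vvz']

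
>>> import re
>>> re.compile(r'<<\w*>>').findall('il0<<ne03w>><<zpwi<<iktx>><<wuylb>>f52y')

With no groups in the pattern, `findall` gives back each whole match — 3 here.

['<<ne03w>>', '<<iktx>>', '<<wuylb>>']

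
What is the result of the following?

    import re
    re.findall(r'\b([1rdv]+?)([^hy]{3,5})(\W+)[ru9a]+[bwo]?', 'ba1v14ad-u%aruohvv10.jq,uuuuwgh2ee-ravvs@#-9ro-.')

[('r', 'avvs@', '#-')]

The pattern matches a word boundary (`\b`, zero-width); then one or more of one of [1rdv] (lazy) (captured); then 3 to 5 of any character except [hy] (captured); then one or more of a non-word character (captured); then one or more of one of [ru9a], then optionally one of [bwo].
Scanning left to right: at [35:46] match 'ravvs@#-9ro', groups = ('r', 'avvs@', '#-').
`findall` packs the 3 group values into a tuple for every match.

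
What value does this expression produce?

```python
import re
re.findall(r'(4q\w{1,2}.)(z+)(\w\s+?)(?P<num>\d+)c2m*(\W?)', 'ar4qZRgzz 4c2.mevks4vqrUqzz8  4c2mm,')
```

[('4qZRg', 'z', 'z ', '4', '.')]

The pattern matches the literal '4q', then 1 to 2 of a word character, then any character (captured); then one or more of a literal 'z' (captured); then a word character, then one or more of whitespace (lazy) (captured); then one or more of a digit (captured as 'num'); then the literal 'c2', then zero or more of the literal 'm'; then optionally a non-word character (captured).
Walking the string: at [2:14] match '4qZRgzz 4c2.', groups = ('4qZRg', 'z', 'z ', '4', '.').
With 5 capturing groups, `findall` returns a 5-tuple per match.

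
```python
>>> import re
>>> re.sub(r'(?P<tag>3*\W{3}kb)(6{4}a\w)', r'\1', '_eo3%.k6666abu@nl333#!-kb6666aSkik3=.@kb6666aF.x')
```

'_eo3%.k6666abu@nl333#!-kbkik3=.@kb.x'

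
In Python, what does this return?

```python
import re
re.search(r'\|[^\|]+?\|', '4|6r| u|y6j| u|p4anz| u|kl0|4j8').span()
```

(1, 5)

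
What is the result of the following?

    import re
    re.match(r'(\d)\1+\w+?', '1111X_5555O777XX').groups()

('1',)

`\1` has to match the exact text group 1 already captured.
With `match`, the pattern is implicitly anchored at the beginning.
The match spans [0:5] → '1111X'.
Captured: group 1 = '1'.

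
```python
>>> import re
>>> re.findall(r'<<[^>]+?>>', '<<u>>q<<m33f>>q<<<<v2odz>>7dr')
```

Walking the string: at [0:5] → '<<u>>'; at [6:14] → '<<m33f>>'; at [15:26] → '<<<<v2odz>>'.
With no groups in the pattern, `findall` gives back each whole match — 3 here.

['<<u>>', '<<m33f>>', '<<<<v2odz>>']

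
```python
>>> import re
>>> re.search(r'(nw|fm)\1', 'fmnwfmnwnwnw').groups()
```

After group 1 captures some text, `\1` only succeeds where that same text appears again.
`re.search` scans for the first position where the pattern succeeds.
The match spans [6:10] → 'nwnw'.
Captured: group 1 = 'nw'.

('nw',)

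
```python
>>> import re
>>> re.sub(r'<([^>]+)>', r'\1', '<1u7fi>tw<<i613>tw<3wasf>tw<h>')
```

Matches: at [0:7] → '<1u7fi>'; at [9:16] → '<<i613>'; at [18:25] → '<3wasf>'; at [27:30] → '<h>'.
`\1` in the replacement pulls in group 1's text for each match.

'1u7fitw<i613tw3wasftwh'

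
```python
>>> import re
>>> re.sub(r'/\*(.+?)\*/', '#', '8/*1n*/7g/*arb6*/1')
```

Matches: at [1:7] → '/*1n*/'; at [9:17] → '/*arb6*/'.
`sub` substitutes '#' at each match site.

'8#7g#1'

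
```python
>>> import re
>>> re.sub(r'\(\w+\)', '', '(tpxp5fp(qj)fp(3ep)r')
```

'(tpxp5fpfpr'

Matches: at [8:12] → '(qj)'; at [14:19] → '(3ep)'.
Each match is replaced by ''.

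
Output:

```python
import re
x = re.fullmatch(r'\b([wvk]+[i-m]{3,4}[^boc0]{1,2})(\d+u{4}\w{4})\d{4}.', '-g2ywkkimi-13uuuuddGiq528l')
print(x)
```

`re.fullmatch` requires the pattern to consume the entire string.
Here the pattern can't cover the whole string, so the call returns None.

None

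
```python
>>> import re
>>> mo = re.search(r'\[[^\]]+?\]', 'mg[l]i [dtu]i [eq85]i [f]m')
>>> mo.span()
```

(2, 5)

The match spans [2:5] → '[l]'.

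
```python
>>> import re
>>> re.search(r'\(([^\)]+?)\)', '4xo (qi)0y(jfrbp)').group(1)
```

`search` walks the string left to right and returns the first match it finds.
The match spans [4:8] → '(qi)'.
Captured: group 1 = 'qi'.

'qi'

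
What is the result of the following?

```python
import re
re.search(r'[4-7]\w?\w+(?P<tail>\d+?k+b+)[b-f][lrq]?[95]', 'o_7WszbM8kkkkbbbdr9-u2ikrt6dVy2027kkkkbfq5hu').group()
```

The pattern matches a character in [4-7], then optionally a word character, then one or more of a word character; then one or more of a digit (lazy), then one or more of a literal 'k', then one or more of a literal 'b' (captured as 'tail'); then a character in [b-f], then optionally one of [lrq], then one of [95].
`re.search` scans for the first position where the pattern succeeds.
The match spans [2:19] → '7WszbM8kkkkbbbdr9'.
Captured: group 1 = '8kkkkbbb'.

'7WszbM8kkkkbbbdr9'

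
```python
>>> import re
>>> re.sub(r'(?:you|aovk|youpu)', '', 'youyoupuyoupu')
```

Branches in `(...|...)` are attempted left-to-right; the first branch that allows the whole pattern to succeed is taken.
Every occurrence is swapped for ''.

'pupu'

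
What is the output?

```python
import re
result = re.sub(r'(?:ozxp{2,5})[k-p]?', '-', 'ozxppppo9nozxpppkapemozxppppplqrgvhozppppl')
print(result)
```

-9n-apem-qrgvhozppppl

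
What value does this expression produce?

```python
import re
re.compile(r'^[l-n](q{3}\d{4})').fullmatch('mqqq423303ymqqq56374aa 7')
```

`fullmatch` succeeds only if the pattern covers the string from start to end.
Here the pattern can't cover the whole string, so the call returns None.

None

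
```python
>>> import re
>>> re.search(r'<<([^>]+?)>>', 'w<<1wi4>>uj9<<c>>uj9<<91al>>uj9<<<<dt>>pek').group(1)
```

'1wi4'

`search` walks the string left to right and returns the first match it finds.
The match spans [1:9] → '<<1wi4>>'.
Captured: group 1 = '1wi4'.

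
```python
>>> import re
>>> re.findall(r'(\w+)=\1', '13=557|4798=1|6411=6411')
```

After group 1 captures some text, `\1` only succeeds where that same text appears again.
Scanning left to right: at [14:23] match '6411=6411', group 1 = '6411'.
With a single group, `findall` returns only what that group captured — 1 item.

['6411']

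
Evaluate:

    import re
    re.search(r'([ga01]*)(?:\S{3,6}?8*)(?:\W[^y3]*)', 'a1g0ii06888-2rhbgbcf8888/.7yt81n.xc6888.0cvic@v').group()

'a1g0ii06888-2rhbgbcf8888/.7'

Pattern: zero or more of one of [ga01] (captured); then 3 to 6 of a non-whitespace character (lazy), then zero or more of the literal '8' (non-capturing group); then a non-word character, then zero or more of any character except [y3] (non-capturing group).
`re.search` scans for the first position where the pattern succeeds.
The match spans [0:27] → 'a1g0ii06888-2rhbgbcf8888/.7'.
Captured: group 1 = 'a1g0'.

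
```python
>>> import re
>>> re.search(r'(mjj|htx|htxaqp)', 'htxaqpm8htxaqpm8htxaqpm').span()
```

(0, 3)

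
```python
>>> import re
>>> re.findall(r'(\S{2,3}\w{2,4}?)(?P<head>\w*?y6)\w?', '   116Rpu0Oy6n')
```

The pattern matches 2 to 3 of a non-whitespace character, then 2 to 4 of a word character (lazy) (captured); then zero or more of a word character (lazy), then the literal 'y6' (captured as 'head'); then optionally a word character.
Matches: at [3:14] match '116Rpu0Oy6n', groups = ('116Rp', 'u0Oy6').
2 groups means the one result is a tuple of 2 captured strings — 1 here.

[('116Rp', 'u0Oy6')]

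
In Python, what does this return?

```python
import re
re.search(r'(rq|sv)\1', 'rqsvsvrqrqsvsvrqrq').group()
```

'svsv'

`\1` has to match the exact text group 1 already captured.
Unlike `match`, `search` isn't anchored — it looks for the pattern anywhere in the string.
The match spans [2:6] → 'svsv'.
Captured: group 1 = 'sv'.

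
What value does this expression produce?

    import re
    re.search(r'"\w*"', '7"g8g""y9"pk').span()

(1, 6)

The match spans [1:6] → '"g8g"'.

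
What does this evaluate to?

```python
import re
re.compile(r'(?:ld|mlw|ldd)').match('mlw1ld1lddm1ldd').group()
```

`re.match` won't scan ahead — the pattern has to work from the very first character.
The match spans [0:3] → 'mlw'.

'mlw'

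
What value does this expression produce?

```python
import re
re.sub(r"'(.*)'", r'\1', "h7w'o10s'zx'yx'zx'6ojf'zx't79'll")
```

"h7wo10s'zx'yx'zx'6ojf'zx't79ll"

`\1` in the replacement pulls in group 1's text for each match.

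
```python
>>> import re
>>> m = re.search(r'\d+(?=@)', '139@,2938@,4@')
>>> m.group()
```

'139'

Because the assertion is zero-width, the text it checks is not consumed and won't appear in the result.
`re.search` tries every starting position until one works.
The match spans [0:3] → '139'.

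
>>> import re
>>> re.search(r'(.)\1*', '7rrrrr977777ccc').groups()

`\1` is not a pattern — it's the concrete string captured by group 1, re-applied verbatim.
Unlike `match`, `search` isn't anchored — it looks for the pattern anywhere in the string.
The match spans [0:1] → '7'.
Captured: group 1 = '7'.

('7',)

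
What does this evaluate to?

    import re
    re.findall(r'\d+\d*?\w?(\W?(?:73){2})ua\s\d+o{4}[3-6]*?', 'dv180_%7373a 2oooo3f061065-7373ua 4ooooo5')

One capturing group, so `findall` returns just the captured substring from the one match — 1 in all.

['-7373']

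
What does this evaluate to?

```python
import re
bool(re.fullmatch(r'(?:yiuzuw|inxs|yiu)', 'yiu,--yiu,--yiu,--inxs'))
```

`fullmatch` succeeds only if the pattern covers the string from start to end.
Here there's no way to consume every character, so the call returns None, and `bool(None)` is False.

False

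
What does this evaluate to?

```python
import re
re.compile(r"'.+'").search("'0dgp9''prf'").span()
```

(0, 12)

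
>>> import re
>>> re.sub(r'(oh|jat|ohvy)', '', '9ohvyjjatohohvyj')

Branches in `(...|...)` are attempted left-to-right; the first branch that allows the whole pattern to succeed is taken.
Matches: at [1:3] → 'oh'; at [6:9] → 'jat'; at [9:11] → 'oh'; at [11:13] → 'oh'.
`sub` substitutes '' at each match site.

'9vyjvyj'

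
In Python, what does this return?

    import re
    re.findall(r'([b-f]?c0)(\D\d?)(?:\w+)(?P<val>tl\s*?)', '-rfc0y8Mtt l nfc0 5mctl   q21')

Because the quantifier is non-greedy, it stops expanding at the earliest point where the rest of the pattern can succeed.
`findall` packs the 3 group values into a tuple for every match.

[('fc0', ' 5', 'tl')]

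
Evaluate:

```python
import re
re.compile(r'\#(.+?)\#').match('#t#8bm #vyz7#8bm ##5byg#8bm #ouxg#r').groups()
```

Lazy quantifiers expand one character at a time until the remainder of the pattern can match.
`re.match` won't scan ahead — the pattern has to work from the very first character.
The match spans [0:3] → '#t#'.
Captured: group 1 = 't'.

('t',)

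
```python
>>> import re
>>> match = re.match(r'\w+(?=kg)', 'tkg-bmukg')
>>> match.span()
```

(0, 1)

The `(?=…)`/`(?<=…)` assertion just peeks at neighbouring text; it doesn't advance the match position.
`re.match` won't scan ahead — the pattern has to work from the very first character.
The match spans [0:1] → 't'.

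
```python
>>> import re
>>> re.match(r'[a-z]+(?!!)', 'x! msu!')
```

The negative lookaround is zero-width — it rules out positions where the adjacent text would match, without consuming anything.
With `match`, the pattern is implicitly anchored at the beginning.
Here position 0 doesn't satisfy it, so the call returns None.

None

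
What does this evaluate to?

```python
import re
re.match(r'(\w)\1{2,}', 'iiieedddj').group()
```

'iii'

After group 1 captures some text, `\1` only succeeds where that same text appears again.
`re.match` won't scan ahead — the pattern has to work from the very first character.
The match spans [0:3] → 'iii'.
Captured: group 1 = 'i'.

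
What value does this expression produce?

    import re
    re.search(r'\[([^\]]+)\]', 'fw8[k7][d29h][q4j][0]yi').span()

(3, 7)

Unlike `match`, `search` isn't anchored — it looks for the pattern anywhere in the string.
The match spans [3:7] → '[k7]'.
Captured: group 1 = 'k7'.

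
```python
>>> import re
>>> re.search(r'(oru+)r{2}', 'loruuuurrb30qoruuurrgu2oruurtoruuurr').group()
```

'oruuuurr'

Pattern: the literal 'or', then one or more of a literal 'u' (captured); then exactly 2 of a literal 'r'.
`re.search` tries every starting position until one works.
The match spans [1:9] → 'oruuuurr'.
Captured: group 1 = 'oruuuu'.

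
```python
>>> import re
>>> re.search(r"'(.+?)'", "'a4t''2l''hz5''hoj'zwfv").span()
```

A non-greedy quantifier consumes as few characters as it can — just enough that the remainder of the pattern still matches from where it stops; whatever follows it matches normally.
Unlike `match`, `search` isn't anchored — it looks for the pattern anywhere in the string.
The match spans [0:5] → "'a4t'".
Captured: group 1 = 'a4t'.

(0, 5)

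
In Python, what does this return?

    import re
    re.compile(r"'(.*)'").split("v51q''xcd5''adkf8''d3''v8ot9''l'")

['v51q', "'xcd5''adkf8''d3''v8ot9''l", '']

Matches to split on: at [4:32] → "''xcd5''adkf8''d3''v8ot9''l'".
With a capturing group present, the delimiter's captured portion is kept in the result list.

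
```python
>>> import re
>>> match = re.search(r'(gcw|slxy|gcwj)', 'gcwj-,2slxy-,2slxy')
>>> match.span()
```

(0, 3)

The regex engine tests alternatives in the order written; an earlier branch that matches wins even if a later one would match more.
The match spans [0:3] → 'gcw'.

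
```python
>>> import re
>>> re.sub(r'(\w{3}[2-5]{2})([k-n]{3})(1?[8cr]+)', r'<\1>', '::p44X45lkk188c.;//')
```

The pattern matches exactly 3 of a word character, then exactly 2 of a character in [2-5] (captured); then exactly 3 of a character in [k-n] (captured); then optionally a literal '1', then one or more of one of [8cr] (captured).
Matches: at [3:15] → '44X45lkk188c'.
The replacement refers to a captured group, so each match is rewritten using its own captured text.

'::p<44X45>.;//'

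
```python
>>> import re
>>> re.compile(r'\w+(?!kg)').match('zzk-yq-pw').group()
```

'zzk'

`re.match` won't scan ahead — the pattern has to work from the very first character.
The match spans [0:3] → 'zzk'.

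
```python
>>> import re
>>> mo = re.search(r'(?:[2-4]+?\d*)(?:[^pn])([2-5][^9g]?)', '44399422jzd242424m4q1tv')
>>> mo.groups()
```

('2j',)

The pattern matches one or more of a character in [2-4] (lazy), then zero or more of a digit (non-capturing group); then any character except [pn] (non-capturing group); then a character in [2-5], then optionally any character except [9g] (captured).
`re.search` tries every starting position until one works.
The match spans [0:9] → '44399422j'.
Captured: group 1 = '2j'.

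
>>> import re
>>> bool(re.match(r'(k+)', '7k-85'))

False

Pattern: one or more of a literal 'k' (captured).
With `match`, the pattern is implicitly anchored at the beginning.
Here the string doesn't start with a match, so the call returns None, and `bool(None)` is False.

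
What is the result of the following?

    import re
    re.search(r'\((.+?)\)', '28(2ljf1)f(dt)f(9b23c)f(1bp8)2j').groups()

`re.search` tries every starting position until one works.
The match spans [2:9] → '(2ljf1)'.
Captured: group 1 = '2ljf1'.

('2ljf1',)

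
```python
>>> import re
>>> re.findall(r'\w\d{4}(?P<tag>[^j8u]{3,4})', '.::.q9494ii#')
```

The pattern matches a word character, then exactly 4 of a digit; then 3 to 4 of any character except [j8u] (captured as 'tag').
One capturing group, so `findall` returns just the captured substring from the one match — 1 in all.

['ii#']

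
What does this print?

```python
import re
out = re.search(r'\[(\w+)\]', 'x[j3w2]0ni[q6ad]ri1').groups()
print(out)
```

('j3w2',)

The match spans [1:7] → '[j3w2]'.
Captured: group 1 = 'j3w2'.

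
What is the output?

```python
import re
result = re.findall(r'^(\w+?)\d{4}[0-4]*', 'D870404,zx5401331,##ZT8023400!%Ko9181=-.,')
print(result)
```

['D']

This matches anchored at the start of the string; then one or more of a word character (lazy) (captured); then exactly 4 of a digit, then zero or more of a character in [0-4].
A non-greedy quantifier consumes as few characters as it can — just enough that the remainder of the pattern still matches from where it stops; whatever follows it matches normally.
Matches: at [0:7] match 'D870404', group 1 = 'D'.
`findall` collects group 1 from the one match (1 total).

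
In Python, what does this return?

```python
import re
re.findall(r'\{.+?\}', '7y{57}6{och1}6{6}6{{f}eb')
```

['{57}', '{och1}', '{6}', '{{f}']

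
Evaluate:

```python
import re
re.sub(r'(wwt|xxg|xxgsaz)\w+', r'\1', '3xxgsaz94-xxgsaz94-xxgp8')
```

'3xxg-xxg-xxg'

Alternation isn't longest-match — the leftmost alternative that fits at this position is chosen.
Matches: at [1:9] → 'xxgsaz94'; at [10:18] → 'xxgsaz94'; at [19:24] → 'xxgp8'.
Each match is replaced using the text its own group 1 captured.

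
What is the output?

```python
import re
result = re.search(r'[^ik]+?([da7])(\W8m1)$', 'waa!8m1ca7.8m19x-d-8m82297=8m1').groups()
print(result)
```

The pattern matches one or more of any character except [ik] (lazy); then one of [da7] (captured); then a non-word character, then the literal '8m1' (captured); then anchored at the end.
`re.search` scans for the first position where the pattern succeeds.
The match spans [0:30] → 'waa!8m1ca7.8m19x-d-8m82297=8m1'.
Captured: group 1 = '7', group 2 = '=8m1'.

('7', '=8m1')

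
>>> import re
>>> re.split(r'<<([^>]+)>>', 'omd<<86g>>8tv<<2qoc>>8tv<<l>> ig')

['omd', '86g', '8tv', '2qoc', '8tv', 'l', ' ig']

Because the pattern has a capturing group, `split` also inserts each captured text between the pieces.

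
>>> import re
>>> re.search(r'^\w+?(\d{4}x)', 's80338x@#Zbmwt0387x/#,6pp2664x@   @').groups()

The match spans [0:7] → 's80338x'.
Captured: group 1 = '0338x'.

('0338x',)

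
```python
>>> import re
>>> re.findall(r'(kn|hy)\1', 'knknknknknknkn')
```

['kn', 'kn', 'kn']

`\1` has to match the exact text group 1 already captured.
Matches: at [0:4] match 'knkn', group 1 = 'kn'; at [4:8] match 'knkn', group 1 = 'kn'; at [8:12] match 'knkn', group 1 = 'kn'.
Because there's exactly one group, `findall` drops the full match and keeps group 1 from each hit.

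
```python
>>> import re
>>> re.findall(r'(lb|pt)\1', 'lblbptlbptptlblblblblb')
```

['lb', 'pt', 'lb', 'lb']

`\1` is not a pattern — it's the concrete string captured by group 1, re-applied verbatim.
Matches: at [0:4] match 'lblb', group 1 = 'lb'; at [8:12] match 'ptpt', group 1 = 'pt'; at [12:16] match 'lblb', group 1 = 'lb'; at [16:20] match 'lblb', group 1 = 'lb'.
`findall` collects group 1 from each match (4 total).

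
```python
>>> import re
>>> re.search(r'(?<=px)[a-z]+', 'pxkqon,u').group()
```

'kqon'

The `(?=…)`/`(?<=…)` assertion just peeks at neighbouring text; it doesn't advance the match position.
The match spans [2:6] → 'kqon'.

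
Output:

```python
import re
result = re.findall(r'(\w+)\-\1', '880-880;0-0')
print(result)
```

['880', '0']

The backreference `\1` re-matches whatever the first group consumed, character for character.
Scanning left to right: at [0:7] match '880-880', group 1 = '880'; at [8:11] match '0-0', group 1 = '0'.
`findall` collects group 1 from each match (2 total).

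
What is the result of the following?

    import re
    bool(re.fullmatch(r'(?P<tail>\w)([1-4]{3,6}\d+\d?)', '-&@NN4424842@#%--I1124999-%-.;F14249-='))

False

`re.fullmatch` requires the pattern to consume the entire string.
Here the string isn't matched end-to-end, so the call returns None, and `bool(None)` is False.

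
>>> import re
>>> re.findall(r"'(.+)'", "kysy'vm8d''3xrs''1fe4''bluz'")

Scanning left to right: at [4:28] match "'vm8d''3xrs''1fe4''bluz'", group 1 = "vm8d''3xrs''1fe4''bluz".
Because there's exactly one group, `findall` drops the full match and keeps group 1 from the one hit.

["vm8d''3xrs''1fe4''bluz"]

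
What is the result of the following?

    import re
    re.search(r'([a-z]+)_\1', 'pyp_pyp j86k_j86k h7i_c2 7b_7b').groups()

The match spans [0:7] → 'pyp_pyp'.
Captured: group 1 = 'pyp'.

('pyp',)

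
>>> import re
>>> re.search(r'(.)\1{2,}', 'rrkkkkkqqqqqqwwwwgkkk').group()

`\1` is not a pattern — it's the concrete string captured by group 1, re-applied verbatim.
Unlike `match`, `search` isn't anchored — it looks for the pattern anywhere in the string.
The match spans [2:7] → 'kkkkk'.
Captured: group 1 = 'k'.

'kkkkk'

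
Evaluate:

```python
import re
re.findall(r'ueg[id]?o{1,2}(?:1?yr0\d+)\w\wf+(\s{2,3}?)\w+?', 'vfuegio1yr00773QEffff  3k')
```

['  ']

Pattern: the literal 'ueg', then optionally one of [id], then 1 to 2 of a literal 'o'; then optionally a literal '1', then the literal 'yr0', then one or more of a digit (non-capturing group); then a word character, then a word character, then one or more of the literal 'f'; then 2 to 3 of whitespace (lazy) (captured); then one or more of a word character (lazy).
One capturing group, so `findall` returns just the captured substring from the one match — 1 in all.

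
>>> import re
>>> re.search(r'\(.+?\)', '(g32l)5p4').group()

The match spans [0:6] → '(g32l)'.

'(g32l)'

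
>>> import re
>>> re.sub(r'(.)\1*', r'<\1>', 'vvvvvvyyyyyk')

'<v><y><k>'

The backreference `\1` re-matches whatever the first group consumed, character for character.
Matches: at [0:6] → 'vvvvvv'; at [6:11] → 'yyyyy'; at [11:12] → 'k'.
`\1` in the replacement pulls in group 1's text for each match.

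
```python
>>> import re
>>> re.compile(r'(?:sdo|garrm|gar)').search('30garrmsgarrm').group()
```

Alternation isn't longest-match — the leftmost alternative that fits at this position is chosen.
`re.search` tries every starting position until one works.
The match spans [2:7] → 'garrm'.

'garrm'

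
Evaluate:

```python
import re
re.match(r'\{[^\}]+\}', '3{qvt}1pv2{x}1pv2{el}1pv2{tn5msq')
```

None

`re.match` won't scan ahead — the pattern has to work from the very first character.
Here the pattern fails at index 0, so the call returns None.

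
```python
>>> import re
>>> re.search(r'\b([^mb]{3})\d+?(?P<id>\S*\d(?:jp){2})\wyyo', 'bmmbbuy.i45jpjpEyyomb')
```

The pattern matches a word boundary (`\b`, zero-width); then exactly 3 of any character except [mb] (captured); then one or more of a digit (lazy); then zero or more of a non-whitespace character, then a digit, then the literal 'jp' repeated 2 times (captured as 'id'); then a word character, then the literal 'yyo'.
Unlike `match`, `search` isn't anchored — it looks for the pattern anywhere in the string.
Here nothing in the string fits, so the call returns None.

None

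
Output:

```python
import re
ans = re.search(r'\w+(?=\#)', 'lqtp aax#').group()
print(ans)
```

aax

The positive lookaround only admits positions where the adjacent text matches; those characters stay outside the span.
The match spans [5:8] → 'aax'.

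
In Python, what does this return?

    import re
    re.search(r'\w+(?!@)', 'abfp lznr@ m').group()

A negative assertion filters positions out without eating any characters.
`search` walks the string left to right and returns the first match it finds.
The match spans [0:4] → 'abfp'.

'abfp'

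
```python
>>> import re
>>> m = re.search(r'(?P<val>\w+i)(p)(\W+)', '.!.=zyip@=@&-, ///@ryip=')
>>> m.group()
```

The pattern matches one or more of a word character, then the literal 'i' (captured as 'val'); then a literal 'p' (captured); then one or more of a non-word character (captured).
`re.search` scans for the first position where the pattern succeeds.
The match spans [4:19] → 'zyip@=@&-, ///@'.
Captured: group 1 = 'zyi', group 2 = 'p', group 3 = '@=@&-, ///@'.

'zyip@=@&-, ///@'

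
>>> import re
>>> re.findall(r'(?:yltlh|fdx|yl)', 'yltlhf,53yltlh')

['yltlh', 'yltlh']

Branches in `(...|...)` are attempted left-to-right; the first branch that allows the whole pattern to succeed is taken.
Matches: at [0:5] → 'yltlh'; at [9:14] → 'yltlh'.
With no groups in the pattern, `findall` gives back each whole match — 2 here.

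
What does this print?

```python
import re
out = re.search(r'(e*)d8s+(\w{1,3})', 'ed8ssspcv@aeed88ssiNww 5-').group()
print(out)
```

Pattern: zero or more of a literal 'e' (captured); then the literal 'd8', then one or more of the literal 's'; then 1 to 3 of a word character (captured).
`search` walks the string left to right and returns the first match it finds.
The match spans [0:9] → 'ed8ssspcv'.
Captured: group 1 = 'e', group 2 = 'pcv'.

ed8ssspcv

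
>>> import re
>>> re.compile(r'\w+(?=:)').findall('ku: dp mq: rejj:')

The `(?=…)`/`(?<=…)` assertion just peeks at neighbouring text; it doesn't advance the match position.
Scanning left to right: at [0:2] → 'ku'; at [7:9] → 'mq'; at [11:15] → 'rejj'.
No capturing groups, so `findall` returns the 3 full match strings.

['ku', 'mq', 'rejj']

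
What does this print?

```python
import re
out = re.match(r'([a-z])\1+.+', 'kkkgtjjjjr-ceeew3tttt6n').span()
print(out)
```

(0, 23)

`re.match` won't scan ahead — the pattern has to work from the very first character.
The match spans [0:23] → 'kkkgtjjjjr-ceeew3tttt6n'.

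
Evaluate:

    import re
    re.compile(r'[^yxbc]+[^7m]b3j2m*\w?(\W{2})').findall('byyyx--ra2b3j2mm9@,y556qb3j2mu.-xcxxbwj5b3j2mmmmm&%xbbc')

['@,', '.-', '&%']

The pattern matches one or more of any character except [yxbc]; then any character except [7m], then the literal 'b3'; then the literal 'j2', then zero or more of the literal 'm', then optionally a word character; then exactly 2 of a non-word character (captured).
With a single group, `findall` returns only what that group captured — 3 items.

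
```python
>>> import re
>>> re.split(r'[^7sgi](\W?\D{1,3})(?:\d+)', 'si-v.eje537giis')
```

This matches any character except [7sgi]; then optionally a non-word character, then 1 to 3 of a non-digit (captured); then one or more of a digit (non-capturing group).
`re.split` interleaves the captured-group text with the surrounding fragments.

['si-', '.eje', 'giis']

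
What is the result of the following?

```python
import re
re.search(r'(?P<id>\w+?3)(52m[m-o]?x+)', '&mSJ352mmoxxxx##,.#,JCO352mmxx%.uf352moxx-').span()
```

This matches one or more of a word character (lazy), then a literal '3' (captured as 'id'); then the literal '52m', then optionally a character in [m-o], then one or more of a literal 'x' (captured).
The match spans [20:30] → 'JCO352mmxx'.

(20, 30)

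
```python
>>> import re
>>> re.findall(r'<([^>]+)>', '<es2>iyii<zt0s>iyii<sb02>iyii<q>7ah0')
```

Matches: at [0:5] match '<es2>', group 1 = 'es2'; at [9:15] match '<zt0s>', group 1 = 'zt0s'; at [19:25] match '<sb02>', group 1 = 'sb02'; at [29:32] match '<q>', group 1 = 'q'.
One capturing group, so `findall` returns just the captured substring from each match — 4 in all.

['es2', 'zt0s', 'sb02', 'q']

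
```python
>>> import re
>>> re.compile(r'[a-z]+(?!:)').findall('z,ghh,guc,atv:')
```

['z', 'ghh', 'guc', 'at']

`(?!…)`/`(?<!…)` only lets a position through if the neighbouring text does NOT match; no characters are consumed.
Scanning left to right: at [0:1] → 'z'; at [2:5] → 'ghh'; at [6:9] → 'guc'; at [10:12] → 'at'.
With no groups in the pattern, `findall` gives back each whole match — 4 here.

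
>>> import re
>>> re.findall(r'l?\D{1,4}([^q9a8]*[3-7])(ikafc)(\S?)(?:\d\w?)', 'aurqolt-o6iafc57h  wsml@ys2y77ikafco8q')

[('57h  wsml@ys2y77', 'ikafc', 'o')]

3 groups means the one result is a tuple of 3 captured strings — 1 here.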